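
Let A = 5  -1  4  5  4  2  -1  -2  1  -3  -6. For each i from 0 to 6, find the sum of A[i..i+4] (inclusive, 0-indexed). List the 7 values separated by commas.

[5, -1, 4, 5, 4] → sum 17
[-1, 4, 5, 4, 2] → sum 14
[4, 5, 4, 2, -1] → sum 14
[5, 4, 2, -1, -2] → sum 8
[4, 2, -1, -2, 1] → sum 4
[2, -1, -2, 1, -3] → sum -3
[-1, -2, 1, -3, -6] → sum -11

17, 14, 14, 8, 4, -3, -11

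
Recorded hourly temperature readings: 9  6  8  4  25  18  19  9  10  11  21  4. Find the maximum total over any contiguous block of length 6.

(9, 6, 8, 4, 25, 18) → sum 70
(6, 8, 4, 25, 18, 19) → sum 80
(8, 4, 25, 18, 19, 9) → sum 83
(4, 25, 18, 19, 9, 10) → sum 85
(25, 18, 19, 9, 10, 11) → sum 92
(18, 19, 9, 10, 11, 21) → sum 88
(19, 9, 10, 11, 21, 4) → sum 74
Maximum of these is 92.

92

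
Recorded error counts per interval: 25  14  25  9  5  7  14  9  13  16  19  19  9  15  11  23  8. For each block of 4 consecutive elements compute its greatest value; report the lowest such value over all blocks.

14

(25, 14, 25, 9) → max 25
(14, 25, 9, 5) → max 25
(25, 9, 5, 7) → max 25
(9, 5, 7, 14) → max 14
(5, 7, 14, 9) → max 14
(7, 14, 9, 13) → max 14
(14, 9, 13, 16) → max 16
(9, 13, 16, 19) → max 19
(13, 16, 19, 19) → max 19
(16, 19, 19, 9) → max 19
(19, 19, 9, 15) → max 19
(19, 9, 15, 11) → max 19
(9, 15, 11, 23) → max 23
(15, 11, 23, 8) → max 23
Lowest of these is 14.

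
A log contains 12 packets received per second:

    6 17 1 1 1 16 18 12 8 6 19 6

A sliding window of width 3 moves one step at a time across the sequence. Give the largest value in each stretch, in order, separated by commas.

Sliding a size-3 window across the 12 values:
(6, 17, 1) → max 17
(17, 1, 1) → max 17
(1, 1, 1) → max 1
(1, 1, 16) → max 16
(1, 16, 18) → max 18
(16, 18, 12) → max 18
(18, 12, 8) → max 18
(12, 8, 6) → max 12
(8, 6, 19) → max 19
(6, 19, 6) → max 19

17, 17, 1, 16, 18, 18, 18, 12, 19, 19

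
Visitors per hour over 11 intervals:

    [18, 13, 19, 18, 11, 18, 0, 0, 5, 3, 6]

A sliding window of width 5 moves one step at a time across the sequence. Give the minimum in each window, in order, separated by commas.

11, 11, 0, 0, 0, 0, 0

(18, 13, 19, 18, 11) → min 11
(13, 19, 18, 11, 18) → min 11
(19, 18, 11, 18, 0) → min 0
(18, 11, 18, 0, 0) → min 0
(11, 18, 0, 0, 5) → min 0
(18, 0, 0, 5, 3) → min 0
(0, 0, 5, 3, 6) → min 0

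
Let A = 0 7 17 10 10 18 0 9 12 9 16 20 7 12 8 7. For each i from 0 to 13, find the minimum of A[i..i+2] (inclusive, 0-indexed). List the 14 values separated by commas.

0, 7, 10, 10, 0, 0, 0, 9, 9, 9, 7, 7, 7, 7

0 7 17 → min 0
7 17 10 → min 7
17 10 10 → min 10
10 10 18 → min 10
10 18 0 → min 0
18 0 9 → min 0
0 9 12 → min 0
9 12 9 → min 9
12 9 16 → min 9
9 16 20 → min 9
16 20 7 → min 7
20 7 12 → min 7
7 12 8 → min 7
12 8 7 → min 7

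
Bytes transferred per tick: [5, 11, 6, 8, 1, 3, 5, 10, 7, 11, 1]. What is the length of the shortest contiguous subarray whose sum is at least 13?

add 5: running sum 5 < 13
end 1: [5, 11] sum 16, len 2
end 2: [11, 6] sum 17, len 2
end 3: [6, 8] sum 14, len 2
end 4: [6, 8, 1] sum 15, len 3
end 5: [6, 8, 1, 3] sum 18, len 4
end 6: [8, 1, 3, 5] sum 17, len 4
end 7: [5, 10] sum 15, len 2
end 8: [10, 7] sum 17, len 2
end 9: [7, 11] sum 18, len 2
end 10: [7, 11, 1] sum 19, len 3
Shortest qualifying length: 2.

2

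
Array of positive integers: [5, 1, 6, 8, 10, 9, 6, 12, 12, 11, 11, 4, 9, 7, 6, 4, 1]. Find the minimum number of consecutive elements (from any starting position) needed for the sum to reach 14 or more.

2

add 5: running sum 5 < 14
add 1: running sum 6 < 14
add 6: running sum 12 < 14
end 3: [6, 8] sum 14, len 2
end 4: [8, 10] sum 18, len 2
end 5: [10, 9] sum 19, len 2
end 6: [9, 6] sum 15, len 2
end 7: [6, 12] sum 18, len 2
end 8: [12, 12] sum 24, len 2
end 9: [12, 11] sum 23, len 2
end 10: [11, 11] sum 22, len 2
end 11: [11, 4] sum 15, len 2
end 12: [11, 4, 9] sum 24, len 3
end 13: [9, 7] sum 16, len 2
end 14: [9, 7, 6] sum 22, len 3
end 15: [7, 6, 4] sum 17, len 3
end 16: [7, 6, 4, 1] sum 18, len 4
Shortest qualifying length: 2.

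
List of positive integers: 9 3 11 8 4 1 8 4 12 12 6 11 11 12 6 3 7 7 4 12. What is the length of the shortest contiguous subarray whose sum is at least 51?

5

Extend right; whenever the sum reaches 51, record the length and shrink from the left:
add 9: running sum 9 < 51
add 3: running sum 12 < 51
add 11: running sum 23 < 51
add 8: running sum 31 < 51
add 4: running sum 35 < 51
add 1: running sum 36 < 51
add 8: running sum 44 < 51
add 4: running sum 48 < 51
end 8: [3, 11, 8, 4, 1, 8, 4, 12] sum 51, len 8
end 9: [11, 8, 4, 1, 8, 4, 12, 12] sum 60, len 8
end 10: [8, 4, 1, 8, 4, 12, 12, 6] sum 55, len 8
end 11: [8, 4, 12, 12, 6, 11] sum 53, len 6
end 12: [12, 12, 6, 11, 11] sum 52, len 5
end 13: [12, 6, 11, 11, 12] sum 52, len 5
end 14: [12, 6, 11, 11, 12, 6] sum 58, len 6
end 15: [12, 6, 11, 11, 12, 6, 3] sum 61, len 7
end 16: [6, 11, 11, 12, 6, 3, 7] sum 56, len 7
end 17: [11, 11, 12, 6, 3, 7, 7] sum 57, len 7
end 18: [11, 11, 12, 6, 3, 7, 7, 4] sum 61, len 8
end 19: [12, 6, 3, 7, 7, 4, 12] sum 51, len 7
Shortest qualifying length: 5.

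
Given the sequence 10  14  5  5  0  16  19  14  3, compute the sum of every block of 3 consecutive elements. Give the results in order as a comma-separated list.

10 14 5 → sum 29
14 5 5 → sum 24
5 5 0 → sum 10
5 0 16 → sum 21
0 16 19 → sum 35
16 19 14 → sum 49
19 14 3 → sum 36

29, 24, 10, 21, 35, 49, 36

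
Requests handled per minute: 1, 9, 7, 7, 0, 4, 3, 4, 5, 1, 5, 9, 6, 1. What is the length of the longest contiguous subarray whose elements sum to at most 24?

7

Extend to the right; shrink from the left whenever the sum exceeds 24:
[1] sum 1 len 1
[1, 9] sum 10 len 2
[1, 9, 7] sum 17 len 3
[1, 9, 7, 7] sum 24 len 4
[1, 9, 7, 7, 0] sum 24 len 5
[7, 7, 0, 4] sum 18 len 4
[7, 7, 0, 4, 3] sum 21 len 5
[7, 0, 4, 3, 4] sum 18 len 5
[7, 0, 4, 3, 4, 5] sum 23 len 6
[7, 0, 4, 3, 4, 5, 1] sum 24 len 7
[0, 4, 3, 4, 5, 1, 5] sum 22 len 7
[4, 5, 1, 5, 9] sum 24 len 5
[1, 5, 9, 6] sum 21 len 4
[1, 5, 9, 6, 1] sum 22 len 5
Longest length seen: 7.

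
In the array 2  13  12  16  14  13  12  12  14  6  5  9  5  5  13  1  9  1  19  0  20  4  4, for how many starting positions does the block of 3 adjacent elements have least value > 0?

(2, 13, 12) → min 2  > 0 ✓
(13, 12, 16) → min 12  > 0 ✓
(12, 16, 14) → min 12  > 0 ✓
(16, 14, 13) → min 13  > 0 ✓
(14, 13, 12) → min 12  > 0 ✓
(13, 12, 12) → min 12  > 0 ✓
(12, 12, 14) → min 12  > 0 ✓
(12, 14, 6) → min 6  > 0 ✓
(14, 6, 5) → min 5  > 0 ✓
(6, 5, 9) → min 5  > 0 ✓
(5, 9, 5) → min 5  > 0 ✓
(9, 5, 5) → min 5  > 0 ✓
(5, 5, 13) → min 5  > 0 ✓
(5, 13, 1) → min 1  > 0 ✓
(13, 1, 9) → min 1  > 0 ✓
(1, 9, 1) → min 1  > 0 ✓
(9, 1, 19) → min 1  > 0 ✓
(1, 19, 0) → min 0
(19, 0, 20) → min 0
(0, 20, 4) → min 0
(20, 4, 4) → min 4  > 0 ✓
18 windows satisfy the condition.

18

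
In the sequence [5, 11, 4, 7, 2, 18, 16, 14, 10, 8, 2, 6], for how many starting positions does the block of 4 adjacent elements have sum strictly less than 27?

2

[5, 11, 4, 7] → sum 27
[11, 4, 7, 2] → sum 24  < 27 ✓
[4, 7, 2, 18] → sum 31
[7, 2, 18, 16] → sum 43
[2, 18, 16, 14] → sum 50
[18, 16, 14, 10] → sum 58
[16, 14, 10, 8] → sum 48
[14, 10, 8, 2] → sum 34
[10, 8, 2, 6] → sum 26  < 27 ✓
2 windows satisfy the condition.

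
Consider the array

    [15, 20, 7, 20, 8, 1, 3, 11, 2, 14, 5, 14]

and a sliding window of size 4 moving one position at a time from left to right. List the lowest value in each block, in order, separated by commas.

(15, 20, 7, 20) → min 7
(20, 7, 20, 8) → min 7
(7, 20, 8, 1) → min 1
(20, 8, 1, 3) → min 1
(8, 1, 3, 11) → min 1
(1, 3, 11, 2) → min 1
(3, 11, 2, 14) → min 2
(11, 2, 14, 5) → min 2
(2, 14, 5, 14) → min 2

7, 7, 1, 1, 1, 1, 2, 2, 2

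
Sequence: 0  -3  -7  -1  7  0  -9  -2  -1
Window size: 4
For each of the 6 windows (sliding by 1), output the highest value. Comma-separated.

0, 7, 7, 7, 7, 0

0 -3 -7 -1 → max 0
-3 -7 -1 7 → max 7
-7 -1 7 0 → max 7
-1 7 0 -9 → max 7
7 0 -9 -2 → max 7
0 -9 -2 -1 → max 0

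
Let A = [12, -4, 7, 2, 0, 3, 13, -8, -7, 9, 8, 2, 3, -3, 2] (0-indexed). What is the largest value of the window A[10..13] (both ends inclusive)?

8

Elements at indices 10..13: 8, 2, 3, -3
max(8, 2, 3, -3) = 8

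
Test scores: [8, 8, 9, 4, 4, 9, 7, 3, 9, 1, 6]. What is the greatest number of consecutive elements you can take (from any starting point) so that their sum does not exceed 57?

[8] sum 8 len 1
[8, 8] sum 16 len 2
[8, 8, 9] sum 25 len 3
[8, 8, 9, 4] sum 29 len 4
[8, 8, 9, 4, 4] sum 33 len 5
[8, 8, 9, 4, 4, 9] sum 42 len 6
[8, 8, 9, 4, 4, 9, 7] sum 49 len 7
[8, 8, 9, 4, 4, 9, 7, 3] sum 52 len 8
[8, 9, 4, 4, 9, 7, 3, 9] sum 53 len 8
[8, 9, 4, 4, 9, 7, 3, 9, 1] sum 54 len 9
[9, 4, 4, 9, 7, 3, 9, 1, 6] sum 52 len 9
Longest length seen: 9.

9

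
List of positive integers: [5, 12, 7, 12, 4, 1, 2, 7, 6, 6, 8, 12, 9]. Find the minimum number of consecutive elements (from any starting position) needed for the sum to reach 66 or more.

Extend right; whenever the sum reaches 66, record the length and shrink from the left:
add 5: running sum 5 < 66
add 12: running sum 17 < 66
add 7: running sum 24 < 66
add 12: running sum 36 < 66
add 4: running sum 40 < 66
add 1: running sum 41 < 66
add 2: running sum 43 < 66
add 7: running sum 50 < 66
add 6: running sum 56 < 66
add 6: running sum 62 < 66
end 10: [5, 12, 7, 12, 4, 1, 2, 7, 6, 6, 8] sum 70, len 11
end 11: [12, 7, 12, 4, 1, 2, 7, 6, 6, 8, 12] sum 77, len 11
end 12: [12, 4, 1, 2, 7, 6, 6, 8, 12, 9] sum 67, len 10
Shortest qualifying length: 10.

10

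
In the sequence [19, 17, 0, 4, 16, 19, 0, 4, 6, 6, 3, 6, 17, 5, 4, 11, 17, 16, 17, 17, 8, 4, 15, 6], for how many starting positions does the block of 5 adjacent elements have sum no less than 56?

7

19 17 0 4 16 → sum 56  ≥ 56 ✓
17 0 4 16 19 → sum 56  ≥ 56 ✓
0 4 16 19 0 → sum 39
4 16 19 0 4 → sum 43
16 19 0 4 6 → sum 45
19 0 4 6 6 → sum 35
0 4 6 6 3 → sum 19
4 6 6 3 6 → sum 25
6 6 3 6 17 → sum 38
6 3 6 17 5 → sum 37
3 6 17 5 4 → sum 35
6 17 5 4 11 → sum 43
17 5 4 11 17 → sum 54
5 4 11 17 16 → sum 53
4 11 17 16 17 → sum 65  ≥ 56 ✓
11 17 16 17 17 → sum 78  ≥ 56 ✓
17 16 17 17 8 → sum 75  ≥ 56 ✓
16 17 17 8 4 → sum 62  ≥ 56 ✓
17 17 8 4 15 → sum 61  ≥ 56 ✓
17 8 4 15 6 → sum 50
7 windows satisfy the condition.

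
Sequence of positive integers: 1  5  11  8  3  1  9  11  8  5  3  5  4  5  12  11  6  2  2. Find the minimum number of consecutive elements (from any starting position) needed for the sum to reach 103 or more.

16

add 1: running sum 1 < 103
add 5: running sum 6 < 103
add 11: running sum 17 < 103
add 8: running sum 25 < 103
add 3: running sum 28 < 103
add 1: running sum 29 < 103
add 9: running sum 38 < 103
add 11: running sum 49 < 103
add 8: running sum 57 < 103
add 5: running sum 62 < 103
add 3: running sum 65 < 103
add 5: running sum 70 < 103
add 4: running sum 74 < 103
add 5: running sum 79 < 103
add 12: running sum 91 < 103
add 11: running sum 102 < 103
add 6: shortest ending here [5, 11, 8, 3, 1, 9, 11, 8, 5, 3, 5, 4, 5, 12, 11, 6] sum 107, len 16
add 2: shortest ending here [11, 8, 3, 1, 9, 11, 8, 5, 3, 5, 4, 5, 12, 11, 6, 2] sum 104, len 16
add 2: shortest ending here [11, 8, 3, 1, 9, 11, 8, 5, 3, 5, 4, 5, 12, 11, 6, 2, 2] sum 106, len 17
Shortest qualifying length: 16.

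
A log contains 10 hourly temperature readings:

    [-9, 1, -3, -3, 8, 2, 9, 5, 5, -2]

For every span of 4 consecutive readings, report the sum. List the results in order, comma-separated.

-14, 3, 4, 16, 24, 21, 17

(-9, 1, -3, -3) → sum -14
(1, -3, -3, 8) → sum 3
(-3, -3, 8, 2) → sum 4
(-3, 8, 2, 9) → sum 16
(8, 2, 9, 5) → sum 24
(2, 9, 5, 5) → sum 21
(9, 5, 5, -2) → sum 17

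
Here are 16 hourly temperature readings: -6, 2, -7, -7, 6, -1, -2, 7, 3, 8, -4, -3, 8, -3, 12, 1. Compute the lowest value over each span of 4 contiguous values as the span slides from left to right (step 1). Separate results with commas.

-7, -7, -7, -7, -2, -2, -2, -4, -4, -4, -4, -3, -3

-6 2 -7 -7 → min -7
2 -7 -7 6 → min -7
-7 -7 6 -1 → min -7
-7 6 -1 -2 → min -7
6 -1 -2 7 → min -2
-1 -2 7 3 → min -2
-2 7 3 8 → min -2
7 3 8 -4 → min -4
3 8 -4 -3 → min -4
8 -4 -3 8 → min -4
-4 -3 8 -3 → min -4
-3 8 -3 12 → min -3
8 -3 12 1 → min -3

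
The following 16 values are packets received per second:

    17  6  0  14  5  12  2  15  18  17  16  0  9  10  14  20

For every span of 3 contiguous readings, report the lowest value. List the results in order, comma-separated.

0, 0, 0, 5, 2, 2, 2, 15, 16, 0, 0, 0, 9, 10

[17, 6, 0] → min 0
[6, 0, 14] → min 0
[0, 14, 5] → min 0
[14, 5, 12] → min 5
[5, 12, 2] → min 2
[12, 2, 15] → min 2
[2, 15, 18] → min 2
[15, 18, 17] → min 15
[18, 17, 16] → min 16
[17, 16, 0] → min 0
[16, 0, 9] → min 0
[0, 9, 10] → min 0
[9, 10, 14] → min 9
[10, 14, 20] → min 10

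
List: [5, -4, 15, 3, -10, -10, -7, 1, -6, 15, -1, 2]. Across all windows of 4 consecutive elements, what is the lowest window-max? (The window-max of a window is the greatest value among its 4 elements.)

1

5 -4 15 3 → max 15
-4 15 3 -10 → max 15
15 3 -10 -10 → max 15
3 -10 -10 -7 → max 3
-10 -10 -7 1 → max 1
-10 -7 1 -6 → max 1
-7 1 -6 15 → max 15
1 -6 15 -1 → max 15
-6 15 -1 2 → max 15
Lowest of these is 1.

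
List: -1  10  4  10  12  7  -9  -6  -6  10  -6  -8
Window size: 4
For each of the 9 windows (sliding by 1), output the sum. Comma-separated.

-1 10 4 10 → sum 23
10 4 10 12 → sum 36
4 10 12 7 → sum 33
10 12 7 -9 → sum 20
12 7 -9 -6 → sum 4
7 -9 -6 -6 → sum -14
-9 -6 -6 10 → sum -11
-6 -6 10 -6 → sum -8
-6 10 -6 -8 → sum -10

23, 36, 33, 20, 4, -14, -11, -8, -10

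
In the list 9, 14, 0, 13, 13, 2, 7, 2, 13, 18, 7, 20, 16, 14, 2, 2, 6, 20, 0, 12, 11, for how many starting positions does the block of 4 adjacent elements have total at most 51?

[9, 14, 0, 13] → sum 36  ≤ 51 ✓
[14, 0, 13, 13] → sum 40  ≤ 51 ✓
[0, 13, 13, 2] → sum 28  ≤ 51 ✓
[13, 13, 2, 7] → sum 35  ≤ 51 ✓
[13, 2, 7, 2] → sum 24  ≤ 51 ✓
[2, 7, 2, 13] → sum 24  ≤ 51 ✓
[7, 2, 13, 18] → sum 40  ≤ 51 ✓
[2, 13, 18, 7] → sum 40  ≤ 51 ✓
[13, 18, 7, 20] → sum 58
[18, 7, 20, 16] → sum 61
[7, 20, 16, 14] → sum 57
[20, 16, 14, 2] → sum 52
[16, 14, 2, 2] → sum 34  ≤ 51 ✓
[14, 2, 2, 6] → sum 24  ≤ 51 ✓
[2, 2, 6, 20] → sum 30  ≤ 51 ✓
[2, 6, 20, 0] → sum 28  ≤ 51 ✓
[6, 20, 0, 12] → sum 38  ≤ 51 ✓
[20, 0, 12, 11] → sum 43  ≤ 51 ✓
14 windows satisfy the condition.

14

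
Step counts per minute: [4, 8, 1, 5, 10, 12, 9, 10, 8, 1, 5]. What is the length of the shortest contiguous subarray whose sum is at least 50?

6

add 4: running sum 4 < 50
add 8: running sum 12 < 50
add 1: running sum 13 < 50
add 5: running sum 18 < 50
add 10: running sum 28 < 50
add 12: running sum 40 < 50
add 9: running sum 49 < 50
end 7: [8, 1, 5, 10, 12, 9, 10] sum 55, len 7
end 8: [5, 10, 12, 9, 10, 8] sum 54, len 6
end 9: [10, 12, 9, 10, 8, 1] sum 50, len 6
end 10: [10, 12, 9, 10, 8, 1, 5] sum 55, len 7
Shortest qualifying length: 6.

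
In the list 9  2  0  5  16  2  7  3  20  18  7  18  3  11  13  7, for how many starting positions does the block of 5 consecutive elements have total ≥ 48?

8

(9, 2, 0, 5, 16) → sum 32
(2, 0, 5, 16, 2) → sum 25
(0, 5, 16, 2, 7) → sum 30
(5, 16, 2, 7, 3) → sum 33
(16, 2, 7, 3, 20) → sum 48  ≥ 48 ✓
(2, 7, 3, 20, 18) → sum 50  ≥ 48 ✓
(7, 3, 20, 18, 7) → sum 55  ≥ 48 ✓
(3, 20, 18, 7, 18) → sum 66  ≥ 48 ✓
(20, 18, 7, 18, 3) → sum 66  ≥ 48 ✓
(18, 7, 18, 3, 11) → sum 57  ≥ 48 ✓
(7, 18, 3, 11, 13) → sum 52  ≥ 48 ✓
(18, 3, 11, 13, 7) → sum 52  ≥ 48 ✓
8 windows satisfy the condition.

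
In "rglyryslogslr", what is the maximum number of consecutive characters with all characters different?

add r: [r] len 1
add g: [r, g] len 2
add l: [r, g, l] len 3
add y: [r, g, l, y] len 4
add r (repeat r, move left end past it): [g, l, y, r] len 4
add y (repeat y, move left end past it): [r, y] len 2
add s: [r, y, s] len 3
add l: [r, y, s, l] len 4
add o: [r, y, s, l, o] len 5
add g: [r, y, s, l, o, g] len 6
add s (repeat s, move left end past it): [l, o, g, s] len 4
add l (repeat l, move left end past it): [o, g, s, l] len 4
add r: [o, g, s, l, r] len 5
Longest all-distinct length: 6.

6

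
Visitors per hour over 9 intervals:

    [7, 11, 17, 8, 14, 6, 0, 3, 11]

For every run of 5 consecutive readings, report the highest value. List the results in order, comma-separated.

17, 17, 17, 14, 14

Sliding a size-5 window across the 9 values:
[7, 11, 17, 8, 14] → max 17
[11, 17, 8, 14, 6] → max 17
[17, 8, 14, 6, 0] → max 17
[8, 14, 6, 0, 3] → max 14
[14, 6, 0, 3, 11] → max 14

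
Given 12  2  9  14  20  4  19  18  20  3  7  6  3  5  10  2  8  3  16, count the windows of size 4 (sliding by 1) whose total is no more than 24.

5

12 2 9 14 → sum 37
2 9 14 20 → sum 45
9 14 20 4 → sum 47
14 20 4 19 → sum 57
20 4 19 18 → sum 61
4 19 18 20 → sum 61
19 18 20 3 → sum 60
18 20 3 7 → sum 48
20 3 7 6 → sum 36
3 7 6 3 → sum 19  ≤ 24 ✓
7 6 3 5 → sum 21  ≤ 24 ✓
6 3 5 10 → sum 24  ≤ 24 ✓
3 5 10 2 → sum 20  ≤ 24 ✓
5 10 2 8 → sum 25
10 2 8 3 → sum 23  ≤ 24 ✓
2 8 3 16 → sum 29
5 windows satisfy the condition.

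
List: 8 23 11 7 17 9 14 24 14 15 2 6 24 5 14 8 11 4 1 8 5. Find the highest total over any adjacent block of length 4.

[8, 23, 11, 7] → sum 49
[23, 11, 7, 17] → sum 58
[11, 7, 17, 9] → sum 44
[7, 17, 9, 14] → sum 47
[17, 9, 14, 24] → sum 64
[9, 14, 24, 14] → sum 61
[14, 24, 14, 15] → sum 67
[24, 14, 15, 2] → sum 55
[14, 15, 2, 6] → sum 37
[15, 2, 6, 24] → sum 47
[2, 6, 24, 5] → sum 37
[6, 24, 5, 14] → sum 49
[24, 5, 14, 8] → sum 51
[5, 14, 8, 11] → sum 38
[14, 8, 11, 4] → sum 37
[8, 11, 4, 1] → sum 24
[11, 4, 1, 8] → sum 24
[4, 1, 8, 5] → sum 18
Highest of these is 67.

67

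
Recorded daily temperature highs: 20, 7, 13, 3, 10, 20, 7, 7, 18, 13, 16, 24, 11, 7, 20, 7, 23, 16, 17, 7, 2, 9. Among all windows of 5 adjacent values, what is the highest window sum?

(20, 7, 13, 3, 10) → sum 53
(7, 13, 3, 10, 20) → sum 53
(13, 3, 10, 20, 7) → sum 53
(3, 10, 20, 7, 7) → sum 47
(10, 20, 7, 7, 18) → sum 62
(20, 7, 7, 18, 13) → sum 65
(7, 7, 18, 13, 16) → sum 61
(7, 18, 13, 16, 24) → sum 78
(18, 13, 16, 24, 11) → sum 82
(13, 16, 24, 11, 7) → sum 71
(16, 24, 11, 7, 20) → sum 78
(24, 11, 7, 20, 7) → sum 69
(11, 7, 20, 7, 23) → sum 68
(7, 20, 7, 23, 16) → sum 73
(20, 7, 23, 16, 17) → sum 83
(7, 23, 16, 17, 7) → sum 70
(23, 16, 17, 7, 2) → sum 65
(16, 17, 7, 2, 9) → sum 51
Highest of these is 83.

83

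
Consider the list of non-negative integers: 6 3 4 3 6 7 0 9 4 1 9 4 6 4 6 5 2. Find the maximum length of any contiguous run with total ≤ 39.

9

→ 6: sum 6, len 1
→ 3: sum 9, len 2
→ 4: sum 13, len 3
→ 3: sum 16, len 4
→ 6: sum 22, len 5
→ 7: sum 29, len 6
→ 0: sum 29, len 7
→ 9: sum 38, len 8
→ 4 (dropped 6): sum 36, len 8
→ 1: sum 37, len 9
→ 9 (dropped 3, 4): sum 39, len 8
→ 4 (dropped 3, 6): sum 34, len 7
→ 6 (dropped 7): sum 33, len 7
→ 4: sum 37, len 8
→ 6 (dropped 0, 9): sum 34, len 7
→ 5: sum 39, len 8
→ 2 (dropped 4): sum 37, len 8
Longest length seen: 9.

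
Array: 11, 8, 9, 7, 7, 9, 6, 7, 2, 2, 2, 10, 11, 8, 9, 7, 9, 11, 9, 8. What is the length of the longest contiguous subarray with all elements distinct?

6

[11] len 1
[11, 8] len 2
[11, 8, 9] len 3
[11, 8, 9, 7] len 4
[7] len 1
[7, 9] len 2
[7, 9, 6] len 3
[9, 6, 7] len 3
[9, 6, 7, 2] len 4
[2] len 1
[2] len 1
[2, 10] len 2
[2, 10, 11] len 3
[2, 10, 11, 8] len 4
[2, 10, 11, 8, 9] len 5
[2, 10, 11, 8, 9, 7] len 6
[7, 9] len 2
[7, 9, 11] len 3
[11, 9] len 2
[11, 9, 8] len 3
Longest all-distinct length: 6.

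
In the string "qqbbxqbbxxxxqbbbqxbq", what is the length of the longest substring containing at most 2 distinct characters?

Extend right; when distinct count exceeds 2, shrink from the left:
add q: window [q] (1 distinct), len 1
add q: window [q, q] (1 distinct), len 2
add b: window [q, q, b] (2 distinct), len 3
add b: window [q, q, b, b] (2 distinct), len 4
add x: window [b, b, x] (2 distinct), len 3
add q: window [x, q] (2 distinct), len 2
add b: window [q, b] (2 distinct), len 2
add b: window [q, b, b] (2 distinct), len 3
add x: window [b, b, x] (2 distinct), len 3
add x: window [b, b, x, x] (2 distinct), len 4
add x: window [b, b, x, x, x] (2 distinct), len 5
add x: window [b, b, x, x, x, x] (2 distinct), len 6
add q: window [x, x, x, x, q] (2 distinct), len 5
add b: window [q, b] (2 distinct), len 2
add b: window [q, b, b] (2 distinct), len 3
add b: window [q, b, b, b] (2 distinct), len 4
add q: window [q, b, b, b, q] (2 distinct), len 5
add x: window [q, x] (2 distinct), len 2
add b: window [x, b] (2 distinct), len 2
add q: window [b, q] (2 distinct), len 2
Longest length with ≤2 distinct: 6.

6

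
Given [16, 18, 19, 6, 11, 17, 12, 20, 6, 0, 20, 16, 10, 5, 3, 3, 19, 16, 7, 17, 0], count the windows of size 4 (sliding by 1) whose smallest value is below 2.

5

(16, 18, 19, 6) → min 6
(18, 19, 6, 11) → min 6
(19, 6, 11, 17) → min 6
(6, 11, 17, 12) → min 6
(11, 17, 12, 20) → min 11
(17, 12, 20, 6) → min 6
(12, 20, 6, 0) → min 0  < 2 ✓
(20, 6, 0, 20) → min 0  < 2 ✓
(6, 0, 20, 16) → min 0  < 2 ✓
(0, 20, 16, 10) → min 0  < 2 ✓
(20, 16, 10, 5) → min 5
(16, 10, 5, 3) → min 3
(10, 5, 3, 3) → min 3
(5, 3, 3, 19) → min 3
(3, 3, 19, 16) → min 3
(3, 19, 16, 7) → min 3
(19, 16, 7, 17) → min 7
(16, 7, 17, 0) → min 0  < 2 ✓
5 windows satisfy the condition.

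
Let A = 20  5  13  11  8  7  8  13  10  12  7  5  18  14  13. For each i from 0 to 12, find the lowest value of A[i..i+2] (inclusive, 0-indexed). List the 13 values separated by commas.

5, 5, 8, 7, 7, 7, 8, 10, 7, 5, 5, 5, 13

20 5 13 → min 5
5 13 11 → min 5
13 11 8 → min 8
11 8 7 → min 7
8 7 8 → min 7
7 8 13 → min 7
8 13 10 → min 8
13 10 12 → min 10
10 12 7 → min 7
12 7 5 → min 5
7 5 18 → min 5
5 18 14 → min 5
18 14 13 → min 13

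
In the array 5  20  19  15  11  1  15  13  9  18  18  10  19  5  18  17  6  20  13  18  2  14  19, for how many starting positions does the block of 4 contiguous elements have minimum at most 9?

18

[5, 20, 19, 15] → min 5  ≤ 9 ✓
[20, 19, 15, 11] → min 11
[19, 15, 11, 1] → min 1  ≤ 9 ✓
[15, 11, 1, 15] → min 1  ≤ 9 ✓
[11, 1, 15, 13] → min 1  ≤ 9 ✓
[1, 15, 13, 9] → min 1  ≤ 9 ✓
[15, 13, 9, 18] → min 9  ≤ 9 ✓
[13, 9, 18, 18] → min 9  ≤ 9 ✓
[9, 18, 18, 10] → min 9  ≤ 9 ✓
[18, 18, 10, 19] → min 10
[18, 10, 19, 5] → min 5  ≤ 9 ✓
[10, 19, 5, 18] → min 5  ≤ 9 ✓
[19, 5, 18, 17] → min 5  ≤ 9 ✓
[5, 18, 17, 6] → min 5  ≤ 9 ✓
[18, 17, 6, 20] → min 6  ≤ 9 ✓
[17, 6, 20, 13] → min 6  ≤ 9 ✓
[6, 20, 13, 18] → min 6  ≤ 9 ✓
[20, 13, 18, 2] → min 2  ≤ 9 ✓
[13, 18, 2, 14] → min 2  ≤ 9 ✓
[18, 2, 14, 19] → min 2  ≤ 9 ✓
18 windows satisfy the condition.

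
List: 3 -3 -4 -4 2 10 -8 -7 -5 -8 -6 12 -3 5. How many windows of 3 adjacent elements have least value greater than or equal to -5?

5

3 -3 -4 → min -4  ≥ -5 ✓
-3 -4 -4 → min -4  ≥ -5 ✓
-4 -4 2 → min -4  ≥ -5 ✓
-4 2 10 → min -4  ≥ -5 ✓
2 10 -8 → min -8
10 -8 -7 → min -8
-8 -7 -5 → min -8
-7 -5 -8 → min -8
-5 -8 -6 → min -8
-8 -6 12 → min -8
-6 12 -3 → min -6
12 -3 5 → min -3  ≥ -5 ✓
5 windows satisfy the condition.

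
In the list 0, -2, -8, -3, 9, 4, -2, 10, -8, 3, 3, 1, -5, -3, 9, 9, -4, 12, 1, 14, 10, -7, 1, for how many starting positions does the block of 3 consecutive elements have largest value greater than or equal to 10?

(0, -2, -8) → max 0
(-2, -8, -3) → max -2
(-8, -3, 9) → max 9
(-3, 9, 4) → max 9
(9, 4, -2) → max 9
(4, -2, 10) → max 10  ≥ 10 ✓
(-2, 10, -8) → max 10  ≥ 10 ✓
(10, -8, 3) → max 10  ≥ 10 ✓
(-8, 3, 3) → max 3
(3, 3, 1) → max 3
(3, 1, -5) → max 3
(1, -5, -3) → max 1
(-5, -3, 9) → max 9
(-3, 9, 9) → max 9
(9, 9, -4) → max 9
(9, -4, 12) → max 12  ≥ 10 ✓
(-4, 12, 1) → max 12  ≥ 10 ✓
(12, 1, 14) → max 14  ≥ 10 ✓
(1, 14, 10) → max 14  ≥ 10 ✓
(14, 10, -7) → max 14  ≥ 10 ✓
(10, -7, 1) → max 10  ≥ 10 ✓
9 windows satisfy the condition.

9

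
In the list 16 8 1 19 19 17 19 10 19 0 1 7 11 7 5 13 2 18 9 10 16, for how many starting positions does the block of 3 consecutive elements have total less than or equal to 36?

(16, 8, 1) → sum 25  ≤ 36 ✓
(8, 1, 19) → sum 28  ≤ 36 ✓
(1, 19, 19) → sum 39
(19, 19, 17) → sum 55
(19, 17, 19) → sum 55
(17, 19, 10) → sum 46
(19, 10, 19) → sum 48
(10, 19, 0) → sum 29  ≤ 36 ✓
(19, 0, 1) → sum 20  ≤ 36 ✓
(0, 1, 7) → sum 8  ≤ 36 ✓
(1, 7, 11) → sum 19  ≤ 36 ✓
(7, 11, 7) → sum 25  ≤ 36 ✓
(11, 7, 5) → sum 23  ≤ 36 ✓
(7, 5, 13) → sum 25  ≤ 36 ✓
(5, 13, 2) → sum 20  ≤ 36 ✓
(13, 2, 18) → sum 33  ≤ 36 ✓
(2, 18, 9) → sum 29  ≤ 36 ✓
(18, 9, 10) → sum 37
(9, 10, 16) → sum 35  ≤ 36 ✓
13 windows satisfy the condition.

13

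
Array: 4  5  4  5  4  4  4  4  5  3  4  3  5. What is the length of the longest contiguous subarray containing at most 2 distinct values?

[4] 1 distinct, len 1
[4, 5] 2 distinct, len 2
[4, 5, 4] 2 distinct, len 3
[4, 5, 4, 5] 2 distinct, len 4
[4, 5, 4, 5, 4] 2 distinct, len 5
[4, 5, 4, 5, 4, 4] 2 distinct, len 6
[4, 5, 4, 5, 4, 4, 4] 2 distinct, len 7
[4, 5, 4, 5, 4, 4, 4, 4] 2 distinct, len 8
[4, 5, 4, 5, 4, 4, 4, 4, 5] 2 distinct, len 9
[5, 3] 2 distinct, len 2
[3, 4] 2 distinct, len 2
[3, 4, 3] 2 distinct, len 3
[3, 5] 2 distinct, len 2
Longest length with ≤2 distinct: 9.

9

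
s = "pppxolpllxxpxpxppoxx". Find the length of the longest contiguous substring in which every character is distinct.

[p] len 1
[p] len 1
[p] len 1
[p, x] len 2
[p, x, o] len 3
[p, x, o, l] len 4
[x, o, l, p] len 4
[p, l] len 2
[l] len 1
[l, x] len 2
[x] len 1
[x, p] len 2
[p, x] len 2
[x, p] len 2
[p, x] len 2
[x, p] len 2
[p] len 1
[p, o] len 2
[p, o, x] len 3
[x] len 1
Longest all-distinct length: 4.

4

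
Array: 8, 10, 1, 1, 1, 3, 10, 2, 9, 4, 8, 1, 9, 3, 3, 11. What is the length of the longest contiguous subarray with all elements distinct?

7

add 8: [8] len 1
add 10: [8, 10] len 2
add 1: [8, 10, 1] len 3
add 1 (repeat 1, move left end past it): [1] len 1
add 1 (repeat 1, move left end past it): [1] len 1
add 3: [1, 3] len 2
add 10: [1, 3, 10] len 3
add 2: [1, 3, 10, 2] len 4
add 9: [1, 3, 10, 2, 9] len 5
add 4: [1, 3, 10, 2, 9, 4] len 6
add 8: [1, 3, 10, 2, 9, 4, 8] len 7
add 1 (repeat 1, move left end past it): [3, 10, 2, 9, 4, 8, 1] len 7
add 9 (repeat 9, move left end past it): [4, 8, 1, 9] len 4
add 3: [4, 8, 1, 9, 3] len 5
add 3 (repeat 3, move left end past it): [3] len 1
add 11: [3, 11] len 2
Longest all-distinct length: 7.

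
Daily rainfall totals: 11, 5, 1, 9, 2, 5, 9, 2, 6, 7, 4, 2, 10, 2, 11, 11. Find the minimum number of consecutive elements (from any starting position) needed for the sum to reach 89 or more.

16

add 11: running sum 11 < 89
add 5: running sum 16 < 89
add 1: running sum 17 < 89
add 9: running sum 26 < 89
add 2: running sum 28 < 89
add 5: running sum 33 < 89
add 9: running sum 42 < 89
add 2: running sum 44 < 89
add 6: running sum 50 < 89
add 7: running sum 57 < 89
add 4: running sum 61 < 89
add 2: running sum 63 < 89
add 10: running sum 73 < 89
add 2: running sum 75 < 89
add 11: running sum 86 < 89
end 15: [11, 5, 1, 9, 2, 5, 9, 2, 6, 7, 4, 2, 10, 2, 11, 11] sum 97, len 16
Shortest qualifying length: 16.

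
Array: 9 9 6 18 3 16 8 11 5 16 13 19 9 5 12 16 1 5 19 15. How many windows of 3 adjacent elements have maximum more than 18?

(9, 9, 6) → max 9
(9, 6, 18) → max 18
(6, 18, 3) → max 18
(18, 3, 16) → max 18
(3, 16, 8) → max 16
(16, 8, 11) → max 16
(8, 11, 5) → max 11
(11, 5, 16) → max 16
(5, 16, 13) → max 16
(16, 13, 19) → max 19  > 18 ✓
(13, 19, 9) → max 19  > 18 ✓
(19, 9, 5) → max 19  > 18 ✓
(9, 5, 12) → max 12
(5, 12, 16) → max 16
(12, 16, 1) → max 16
(16, 1, 5) → max 16
(1, 5, 19) → max 19  > 18 ✓
(5, 19, 15) → max 19  > 18 ✓
5 windows satisfy the condition.

5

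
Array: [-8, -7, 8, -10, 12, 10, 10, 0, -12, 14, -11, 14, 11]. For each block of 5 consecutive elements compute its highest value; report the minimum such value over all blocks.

12

Each size-5 window and its max:
-8 -7 8 -10 12 → max 12
-7 8 -10 12 10 → max 12
8 -10 12 10 10 → max 12
-10 12 10 10 0 → max 12
12 10 10 0 -12 → max 12
10 10 0 -12 14 → max 14
10 0 -12 14 -11 → max 14
0 -12 14 -11 14 → max 14
-12 14 -11 14 11 → max 14
Minimum of these is 12.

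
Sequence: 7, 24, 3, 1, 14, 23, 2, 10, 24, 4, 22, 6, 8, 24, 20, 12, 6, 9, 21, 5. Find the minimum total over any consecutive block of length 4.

7 24 3 1 → sum 35
24 3 1 14 → sum 42
3 1 14 23 → sum 41
1 14 23 2 → sum 40
14 23 2 10 → sum 49
23 2 10 24 → sum 59
2 10 24 4 → sum 40
10 24 4 22 → sum 60
24 4 22 6 → sum 56
4 22 6 8 → sum 40
22 6 8 24 → sum 60
6 8 24 20 → sum 58
8 24 20 12 → sum 64
24 20 12 6 → sum 62
20 12 6 9 → sum 47
12 6 9 21 → sum 48
6 9 21 5 → sum 41
Minimum of these is 35.

35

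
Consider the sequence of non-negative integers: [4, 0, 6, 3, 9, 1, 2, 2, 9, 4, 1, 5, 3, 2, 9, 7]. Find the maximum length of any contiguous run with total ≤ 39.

[4] sum 4 len 1
[4, 0] sum 4 len 2
[4, 0, 6] sum 10 len 3
[4, 0, 6, 3] sum 13 len 4
[4, 0, 6, 3, 9] sum 22 len 5
[4, 0, 6, 3, 9, 1] sum 23 len 6
[4, 0, 6, 3, 9, 1, 2] sum 25 len 7
[4, 0, 6, 3, 9, 1, 2, 2] sum 27 len 8
[4, 0, 6, 3, 9, 1, 2, 2, 9] sum 36 len 9
[0, 6, 3, 9, 1, 2, 2, 9, 4] sum 36 len 9
[0, 6, 3, 9, 1, 2, 2, 9, 4, 1] sum 37 len 10
[3, 9, 1, 2, 2, 9, 4, 1, 5] sum 36 len 9
[3, 9, 1, 2, 2, 9, 4, 1, 5, 3] sum 39 len 10
[9, 1, 2, 2, 9, 4, 1, 5, 3, 2] sum 38 len 10
[1, 2, 2, 9, 4, 1, 5, 3, 2, 9] sum 38 len 10
[4, 1, 5, 3, 2, 9, 7] sum 31 len 7
Longest length seen: 10.

10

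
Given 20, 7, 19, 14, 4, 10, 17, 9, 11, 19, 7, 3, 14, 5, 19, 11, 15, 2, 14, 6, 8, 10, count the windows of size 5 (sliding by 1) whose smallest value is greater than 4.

[20, 7, 19, 14, 4] → min 4
[7, 19, 14, 4, 10] → min 4
[19, 14, 4, 10, 17] → min 4
[14, 4, 10, 17, 9] → min 4
[4, 10, 17, 9, 11] → min 4
[10, 17, 9, 11, 19] → min 9  > 4 ✓
[17, 9, 11, 19, 7] → min 7  > 4 ✓
[9, 11, 19, 7, 3] → min 3
[11, 19, 7, 3, 14] → min 3
[19, 7, 3, 14, 5] → min 3
[7, 3, 14, 5, 19] → min 3
[3, 14, 5, 19, 11] → min 3
[14, 5, 19, 11, 15] → min 5  > 4 ✓
[5, 19, 11, 15, 2] → min 2
[19, 11, 15, 2, 14] → min 2
[11, 15, 2, 14, 6] → min 2
[15, 2, 14, 6, 8] → min 2
[2, 14, 6, 8, 10] → min 2
3 windows satisfy the condition.

3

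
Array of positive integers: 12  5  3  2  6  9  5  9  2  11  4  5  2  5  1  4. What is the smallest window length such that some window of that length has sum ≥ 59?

10

Extend right; whenever the sum reaches 59, record the length and shrink from the left:
add 12: running sum 12 < 59
add 5: running sum 17 < 59
add 3: running sum 20 < 59
add 2: running sum 22 < 59
add 6: running sum 28 < 59
add 9: running sum 37 < 59
add 5: running sum 42 < 59
add 9: running sum 51 < 59
add 2: running sum 53 < 59
end 9: [12, 5, 3, 2, 6, 9, 5, 9, 2, 11] sum 64, len 10
end 10: [12, 5, 3, 2, 6, 9, 5, 9, 2, 11, 4] sum 68, len 11
end 11: [5, 3, 2, 6, 9, 5, 9, 2, 11, 4, 5] sum 61, len 11
end 12: [5, 3, 2, 6, 9, 5, 9, 2, 11, 4, 5, 2] sum 63, len 12
end 13: [2, 6, 9, 5, 9, 2, 11, 4, 5, 2, 5] sum 60, len 11
end 14: [6, 9, 5, 9, 2, 11, 4, 5, 2, 5, 1] sum 59, len 11
end 15: [6, 9, 5, 9, 2, 11, 4, 5, 2, 5, 1, 4] sum 63, len 12
Shortest qualifying length: 10.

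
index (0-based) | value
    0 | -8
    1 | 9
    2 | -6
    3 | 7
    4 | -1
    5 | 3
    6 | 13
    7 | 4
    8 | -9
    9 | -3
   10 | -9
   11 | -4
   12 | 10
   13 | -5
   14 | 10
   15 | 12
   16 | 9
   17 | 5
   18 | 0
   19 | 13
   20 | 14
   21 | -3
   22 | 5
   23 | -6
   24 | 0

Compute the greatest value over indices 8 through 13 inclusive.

Elements at indices 8..13: -9, -3, -9, -4, 10, -5
max(-9, -3, -9, -4, 10, -5) = 10

10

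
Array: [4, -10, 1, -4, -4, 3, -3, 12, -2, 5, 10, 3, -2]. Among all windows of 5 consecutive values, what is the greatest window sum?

28

Window sums for each of the 9 positions:
(4, -10, 1, -4, -4) → sum -13
(-10, 1, -4, -4, 3) → sum -14
(1, -4, -4, 3, -3) → sum -7
(-4, -4, 3, -3, 12) → sum 4
(-4, 3, -3, 12, -2) → sum 6
(3, -3, 12, -2, 5) → sum 15
(-3, 12, -2, 5, 10) → sum 22
(12, -2, 5, 10, 3) → sum 28
(-2, 5, 10, 3, -2) → sum 14
Greatest of these is 28.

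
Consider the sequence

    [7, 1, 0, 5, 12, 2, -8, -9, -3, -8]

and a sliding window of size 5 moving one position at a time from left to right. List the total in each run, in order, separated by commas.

7 1 0 5 12 → sum 25
1 0 5 12 2 → sum 20
0 5 12 2 -8 → sum 11
5 12 2 -8 -9 → sum 2
12 2 -8 -9 -3 → sum -6
2 -8 -9 -3 -8 → sum -26

25, 20, 11, 2, -6, -26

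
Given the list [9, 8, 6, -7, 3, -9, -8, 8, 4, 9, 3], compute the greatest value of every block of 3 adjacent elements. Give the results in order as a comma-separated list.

9, 8, 6, 3, 3, 8, 8, 9, 9

Sliding a size-3 window across the 11 values:
9 8 6 → max 9
8 6 -7 → max 8
6 -7 3 → max 6
-7 3 -9 → max 3
3 -9 -8 → max 3
-9 -8 8 → max 8
-8 8 4 → max 8
8 4 9 → max 9
4 9 3 → max 9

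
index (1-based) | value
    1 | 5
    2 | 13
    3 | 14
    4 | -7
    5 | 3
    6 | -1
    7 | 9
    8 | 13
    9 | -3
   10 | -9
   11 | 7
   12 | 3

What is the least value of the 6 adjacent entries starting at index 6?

-9

Elements at indices 6..11: -1, 9, 13, -3, -9, 7
min(-1, 9, 13, -3, -9, 7) = -9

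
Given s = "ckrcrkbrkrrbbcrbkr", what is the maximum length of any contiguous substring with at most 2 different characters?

add c: window [c] (1 distinct), len 1
add k: window [c, k] (2 distinct), len 2
add r: window [k, r] (2 distinct), len 2
add c: window [r, c] (2 distinct), len 2
add r: window [r, c, r] (2 distinct), len 3
add k: window [r, k] (2 distinct), len 2
add b: window [k, b] (2 distinct), len 2
add r: window [b, r] (2 distinct), len 2
add k: window [r, k] (2 distinct), len 2
add r: window [r, k, r] (2 distinct), len 3
add r: window [r, k, r, r] (2 distinct), len 4
add b: window [r, r, b] (2 distinct), len 3
add b: window [r, r, b, b] (2 distinct), len 4
add c: window [b, b, c] (2 distinct), len 3
add r: window [c, r] (2 distinct), len 2
add b: window [r, b] (2 distinct), len 2
add k: window [b, k] (2 distinct), len 2
add r: window [k, r] (2 distinct), len 2
Longest length with ≤2 distinct: 4.

4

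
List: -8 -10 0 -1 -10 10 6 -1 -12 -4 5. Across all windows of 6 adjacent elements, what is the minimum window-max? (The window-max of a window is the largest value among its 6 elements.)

(-8, -10, 0, -1, -10, 10) → max 10
(-10, 0, -1, -10, 10, 6) → max 10
(0, -1, -10, 10, 6, -1) → max 10
(-1, -10, 10, 6, -1, -12) → max 10
(-10, 10, 6, -1, -12, -4) → max 10
(10, 6, -1, -12, -4, 5) → max 10
Minimum of these is 10.

10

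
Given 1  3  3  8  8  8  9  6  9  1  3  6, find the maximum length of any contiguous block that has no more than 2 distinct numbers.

add 1: window [1] (1 distinct), len 1
add 3: window [1, 3] (2 distinct), len 2
add 3: window [1, 3, 3] (2 distinct), len 3
add 8: window [3, 3, 8] (2 distinct), len 3
add 8: window [3, 3, 8, 8] (2 distinct), len 4
add 8: window [3, 3, 8, 8, 8] (2 distinct), len 5
add 9: window [8, 8, 8, 9] (2 distinct), len 4
add 6: window [9, 6] (2 distinct), len 2
add 9: window [9, 6, 9] (2 distinct), len 3
add 1: window [9, 1] (2 distinct), len 2
add 3: window [1, 3] (2 distinct), len 2
add 6: window [3, 6] (2 distinct), len 2
Longest length with ≤2 distinct: 5.

5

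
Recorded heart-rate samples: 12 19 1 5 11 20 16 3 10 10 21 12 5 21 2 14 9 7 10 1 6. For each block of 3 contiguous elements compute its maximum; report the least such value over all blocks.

12 19 1 → max 19
19 1 5 → max 19
1 5 11 → max 11
5 11 20 → max 20
11 20 16 → max 20
20 16 3 → max 20
16 3 10 → max 16
3 10 10 → max 10
10 10 21 → max 21
10 21 12 → max 21
21 12 5 → max 21
12 5 21 → max 21
5 21 2 → max 21
21 2 14 → max 21
2 14 9 → max 14
14 9 7 → max 14
9 7 10 → max 10
7 10 1 → max 10
10 1 6 → max 10
Least of these is 10.

10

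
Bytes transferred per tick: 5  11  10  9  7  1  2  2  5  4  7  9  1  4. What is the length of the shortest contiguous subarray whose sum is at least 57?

add 5: running sum 5 < 57
add 11: running sum 16 < 57
add 10: running sum 26 < 57
add 9: running sum 35 < 57
add 7: running sum 42 < 57
add 1: running sum 43 < 57
add 2: running sum 45 < 57
add 2: running sum 47 < 57
add 5: running sum 52 < 57
add 4: running sum 56 < 57
add 7: shortest ending here [11, 10, 9, 7, 1, 2, 2, 5, 4, 7] sum 58, len 10
add 9: shortest ending here [11, 10, 9, 7, 1, 2, 2, 5, 4, 7, 9] sum 67, len 11
add 1: shortest ending here [10, 9, 7, 1, 2, 2, 5, 4, 7, 9, 1] sum 57, len 11
add 4: shortest ending here [10, 9, 7, 1, 2, 2, 5, 4, 7, 9, 1, 4] sum 61, len 12
Shortest qualifying length: 10.

10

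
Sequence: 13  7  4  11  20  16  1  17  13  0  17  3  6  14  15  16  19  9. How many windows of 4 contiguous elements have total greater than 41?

(13, 7, 4, 11) → sum 35
(7, 4, 11, 20) → sum 42  > 41 ✓
(4, 11, 20, 16) → sum 51  > 41 ✓
(11, 20, 16, 1) → sum 48  > 41 ✓
(20, 16, 1, 17) → sum 54  > 41 ✓
(16, 1, 17, 13) → sum 47  > 41 ✓
(1, 17, 13, 0) → sum 31
(17, 13, 0, 17) → sum 47  > 41 ✓
(13, 0, 17, 3) → sum 33
(0, 17, 3, 6) → sum 26
(17, 3, 6, 14) → sum 40
(3, 6, 14, 15) → sum 38
(6, 14, 15, 16) → sum 51  > 41 ✓
(14, 15, 16, 19) → sum 64  > 41 ✓
(15, 16, 19, 9) → sum 59  > 41 ✓
9 windows satisfy the condition.

9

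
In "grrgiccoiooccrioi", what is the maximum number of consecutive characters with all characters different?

add g: [g] len 1
add r: [g, r] len 2
add r (repeat r, move left end past it): [r] len 1
add g: [r, g] len 2
add i: [r, g, i] len 3
add c: [r, g, i, c] len 4
add c (repeat c, move left end past it): [c] len 1
add o: [c, o] len 2
add i: [c, o, i] len 3
add o (repeat o, move left end past it): [i, o] len 2
add o (repeat o, move left end past it): [o] len 1
add c: [o, c] len 2
add c (repeat c, move left end past it): [c] len 1
add r: [c, r] len 2
add i: [c, r, i] len 3
add o: [c, r, i, o] len 4
add i (repeat i, move left end past it): [o, i] len 2
Longest all-distinct length: 4.

4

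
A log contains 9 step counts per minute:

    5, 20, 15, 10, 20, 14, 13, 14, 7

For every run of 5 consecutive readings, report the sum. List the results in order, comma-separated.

5 20 15 10 20 → sum 70
20 15 10 20 14 → sum 79
15 10 20 14 13 → sum 72
10 20 14 13 14 → sum 71
20 14 13 14 7 → sum 68

70, 79, 72, 71, 68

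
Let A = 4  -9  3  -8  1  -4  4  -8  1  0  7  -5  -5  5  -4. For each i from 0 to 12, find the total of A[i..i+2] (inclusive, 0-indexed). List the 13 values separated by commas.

-2, -14, -4, -11, 1, -8, -3, -7, 8, 2, -3, -5, -4

4 -9 3 → sum -2
-9 3 -8 → sum -14
3 -8 1 → sum -4
-8 1 -4 → sum -11
1 -4 4 → sum 1
-4 4 -8 → sum -8
4 -8 1 → sum -3
-8 1 0 → sum -7
1 0 7 → sum 8
0 7 -5 → sum 2
7 -5 -5 → sum -3
-5 -5 5 → sum -5
-5 5 -4 → sum -4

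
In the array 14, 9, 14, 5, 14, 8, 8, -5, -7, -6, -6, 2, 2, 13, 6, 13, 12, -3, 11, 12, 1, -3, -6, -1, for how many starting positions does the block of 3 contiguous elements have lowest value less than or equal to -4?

14 9 14 → min 9
9 14 5 → min 5
14 5 14 → min 5
5 14 8 → min 5
14 8 8 → min 8
8 8 -5 → min -5  ≤ -4 ✓
8 -5 -7 → min -7  ≤ -4 ✓
-5 -7 -6 → min -7  ≤ -4 ✓
-7 -6 -6 → min -7  ≤ -4 ✓
-6 -6 2 → min -6  ≤ -4 ✓
-6 2 2 → min -6  ≤ -4 ✓
2 2 13 → min 2
2 13 6 → min 2
13 6 13 → min 6
6 13 12 → min 6
13 12 -3 → min -3
12 -3 11 → min -3
-3 11 12 → min -3
11 12 1 → min 1
12 1 -3 → min -3
1 -3 -6 → min -6  ≤ -4 ✓
-3 -6 -1 → min -6  ≤ -4 ✓
8 windows satisfy the condition.

8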